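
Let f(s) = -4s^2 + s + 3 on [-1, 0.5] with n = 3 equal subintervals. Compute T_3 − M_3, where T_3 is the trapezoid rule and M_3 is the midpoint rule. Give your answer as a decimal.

T_3 = 2.375.
M_3 = 2.75.
T_3 − M_3 = -0.375.

-0.375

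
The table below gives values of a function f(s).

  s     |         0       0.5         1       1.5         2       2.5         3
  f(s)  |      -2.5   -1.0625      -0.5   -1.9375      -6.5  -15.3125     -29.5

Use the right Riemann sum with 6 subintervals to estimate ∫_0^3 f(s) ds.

-27.40625

Δs = 0.5.
Sum = 0.5·[(-1.0625) + (-0.5) + (-1.9375) + (-6.5) + (-15.3125) + (-29.5)] = -27.40625.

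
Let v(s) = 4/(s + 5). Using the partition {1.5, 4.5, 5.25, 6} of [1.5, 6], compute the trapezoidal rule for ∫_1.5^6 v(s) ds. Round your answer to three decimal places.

2.142

Subinterval widths: 3, 0.75, 0.75.
v(1.5) = 8/13, v(4.5) = 8/19, v(5.25) = 16/41, v(6) = 4/11.
On each subinterval the trapezoid contributes (Δs_i/2)·[v(s_{i-1}) + v(s_i)].
Sum ≈ 2.142.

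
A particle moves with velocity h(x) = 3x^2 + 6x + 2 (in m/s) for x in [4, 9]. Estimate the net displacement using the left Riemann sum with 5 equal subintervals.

760

Δx = (9 − 4)/5 = 1.
Left endpoints: 4, 5, 6, 7, 8.
h(4) = 74, h(5) = 107, h(6) = 146, h(7) = 191, h(8) = 242.
Sum = Δx · [h(4) + h(5) + h(6) + h(7) + h(8)].
Sum = 760.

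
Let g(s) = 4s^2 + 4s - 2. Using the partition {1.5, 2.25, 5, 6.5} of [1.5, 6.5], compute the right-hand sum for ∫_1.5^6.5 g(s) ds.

634.4375

Subinterval widths: 0.75, 2.75, 1.5.
Right endpoints: 2.25, 5, 6.5.
g(2.25) = 27.25, g(5) = 118, g(6.5) = 193.
Sum = Σ Δs_i · g(s_i).
Sum = 634.4375.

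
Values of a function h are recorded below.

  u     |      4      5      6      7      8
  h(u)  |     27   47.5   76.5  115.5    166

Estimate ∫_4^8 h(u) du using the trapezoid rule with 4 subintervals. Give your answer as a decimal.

Δu = 1.
T_4 = (1/2)·[27 + 2·47.5 + 2·76.5 + 2·115.5 + 166] = 336.

336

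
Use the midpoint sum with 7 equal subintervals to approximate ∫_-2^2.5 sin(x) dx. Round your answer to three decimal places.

0.392

Δx = (2.5 − (-2))/7 = 9/14.
Midpoints: -47/28, -29/28, -11/28, 0.25, 25/28, 43/28, 61/28.
f(-47/28) ≈ -0.994, f(-29/28) ≈ -0.860, f(-11/28) ≈ -0.383, f(0.25) ≈ 0.247, f(25/28) ≈ 0.779, f(43/28) ≈ 0.999, f(61/28) ≈ 0.821.
Sum = Δx · [f(-47/28) + f(-29/28) + f(-11/28) + ...].
Sum ≈ 0.392.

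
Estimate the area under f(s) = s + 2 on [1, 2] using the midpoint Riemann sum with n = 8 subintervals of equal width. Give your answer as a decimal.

3.5

Δs = (2 − 1)/8 = 0.125.
Midpoints: 1.0625, 1.1875, 1.3125, 1.4375, 1.5625, 1.6875, 1.8125, 1.9375.
f(1.0625) = 3.0625, f(1.1875) = 3.1875, f(1.3125) = 3.3125, f(1.4375) = 3.4375, f(1.5625) = 3.5625, f(1.6875) = 3.6875, f(1.8125) = 3.8125, f(1.9375) = 3.9375.
Sum = Δs · [f(1.0625) + f(1.1875) + f(1.3125) + ...].
Sum = 3.5.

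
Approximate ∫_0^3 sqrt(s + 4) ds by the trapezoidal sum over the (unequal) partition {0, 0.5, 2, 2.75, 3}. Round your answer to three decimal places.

Subinterval widths: 0.5, 1.5, 0.75, 0.25.
f(0) ≈ 2.000, f(0.5) ≈ 2.121, f(2) ≈ 2.449, f(2.75) ≈ 2.598, f(3) ≈ 2.646.
On each subinterval the trapezoid contributes (Δs_i/2)·[f(s_{i-1}) + f(s_i)].
Sum ≈ 7.007.

7.007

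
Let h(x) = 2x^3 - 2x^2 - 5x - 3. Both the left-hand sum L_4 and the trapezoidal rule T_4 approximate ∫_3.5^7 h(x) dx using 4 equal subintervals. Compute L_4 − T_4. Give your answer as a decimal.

-222.796875

L_4 ≈ 613.38867188.
T_4 ≈ 836.18554688.
L_4 − T_4 = -222.796875.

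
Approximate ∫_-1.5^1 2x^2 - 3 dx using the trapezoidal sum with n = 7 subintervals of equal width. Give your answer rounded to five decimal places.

Δx = (1 − (-1.5))/7 = 5/14.
f(-1.5) = 1.5, f(-8/7) = -19/49, f(-11/14) = -173/98, f(-3/7) = -129/49, f(-1/14) = -293/98, f(2/7) = -139/49, f(9/14) = -213/98, f(1) = -1.
T_7 = (Δx/2)·[f(x_0) + 2f(x_1) + ... + 2f(x_{6}) + f(x_7)].
Sum ≈ -4.47704.

-4.47704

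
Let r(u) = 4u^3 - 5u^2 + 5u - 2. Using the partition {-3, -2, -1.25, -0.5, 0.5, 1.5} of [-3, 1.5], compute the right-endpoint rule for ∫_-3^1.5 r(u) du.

-79.09375

Subinterval widths: 1, 0.75, 0.75, 1, 1.
Right endpoints: -2, -1.25, -0.5, 0.5, 1.5.
r(-2) = -64, r(-1.25) = -23.875, r(-0.5) = -6.25, r(0.5) = -0.25, r(1.5) = 7.75.
Sum = Σ Δu_i · r(u_i).
Sum = -79.09375.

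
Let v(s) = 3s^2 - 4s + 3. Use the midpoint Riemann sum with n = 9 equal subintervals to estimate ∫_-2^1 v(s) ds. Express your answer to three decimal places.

23.917

Δs = (1 − (-2))/9 = 1/3.
Midpoints: -11/6, -1.5, -7/6, -5/6, -0.5, -1/6, 1/6, 0.5, 5/6.
v(-11/6) = 245/12, v(-1.5) = 15.75, v(-7/6) = 11.75, v(-5/6) = 101/12, v(-0.5) = 5.75, v(-1/6) = 3.75, v(1/6) = 29/12, v(0.5) = 1.75, v(5/6) = 1.75.
Sum = Δs · [v(-11/6) + v(-1.5) + v(-7/6) + ...].
Sum ≈ 23.917.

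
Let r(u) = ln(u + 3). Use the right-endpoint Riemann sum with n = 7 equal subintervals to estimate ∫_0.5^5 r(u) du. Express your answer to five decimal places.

8.01106

Δu = (5 − 0.5)/7 = 9/14.
Right endpoints: 8/7, 25/14, 17/7, 43/14, 26/7, 61/14, 5.
r(8/7) ≈ 1.42139, r(25/14) ≈ 1.56564, r(17/7) ≈ 1.69168, r(43/14) ≈ 1.80359, r(26/7) ≈ 1.90424, r(61/14) ≈ 1.99567, r(5) ≈ 2.07944.
Sum = Δu · [r(8/7) + r(25/14) + r(17/7) + ...].
Sum ≈ 8.01106.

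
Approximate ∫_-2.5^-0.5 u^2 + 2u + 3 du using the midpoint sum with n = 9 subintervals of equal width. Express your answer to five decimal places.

5.15844

Δu = (-0.5 − (-2.5))/9 = 2/9.
Midpoints: -43/18, -13/6, -35/18, -31/18, -1.5, -23/18, -19/18, -5/6, -11/18.
f(-43/18) = 1273/324, f(-13/6) = 121/36, f(-35/18) = 937/324, f(-31/18) = 817/324, f(-1.5) = 2.25, f(-23/18) = 673/324, f(-19/18) = 649/324, f(-5/6) = 73/36, f(-11/18) = 697/324.
Sum = Δu · [f(-43/18) + f(-13/6) + f(-35/18) + ...].
Sum ≈ 5.15844.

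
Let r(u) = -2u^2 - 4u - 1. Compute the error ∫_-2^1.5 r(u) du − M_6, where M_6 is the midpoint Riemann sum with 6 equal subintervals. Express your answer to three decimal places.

Exact integral: ∫_-2^1.5 r(u) du ≈ -7.58333.
M_6 ≈ -7.38484.
Error ≈ -7.58333 − (-7.38484) ≈ -0.198.

-0.198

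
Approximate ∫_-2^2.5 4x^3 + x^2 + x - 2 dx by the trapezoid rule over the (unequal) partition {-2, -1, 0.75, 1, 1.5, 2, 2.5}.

Subinterval widths: 1, 1.75, 0.25, 0.5, 0.5, 0.5.
f(-2) = -32, f(-1) = -6, f(0.75) = 1, f(1) = 4, f(1.5) = 15.25, f(2) = 36, f(2.5) = 69.25.
On each subinterval the trapezoid contributes (Δx_i/2)·[f(x_{i-1}) + f(x_i)].
Sum = 21.1875.

21.1875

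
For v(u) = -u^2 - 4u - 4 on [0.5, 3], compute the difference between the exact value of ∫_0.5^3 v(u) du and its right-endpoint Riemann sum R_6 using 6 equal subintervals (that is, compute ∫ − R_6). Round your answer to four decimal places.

3.9786

Exact integral: ∫_0.5^3 v(u) du ≈ -36.458333.
R_6 ≈ -40.436921.
Error ≈ -36.458333 − (-40.436921) ≈ 3.9786.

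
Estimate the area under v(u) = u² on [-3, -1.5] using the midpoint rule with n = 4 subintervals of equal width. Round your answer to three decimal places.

Δu = (-1.5 − (-3))/4 = 0.375.
Midpoints: -2.8125, -2.4375, -2.0625, -1.6875.
v(-2.8125) = 7.91015625, v(-2.4375) = 5.94140625, v(-2.0625) = 4.25390625, v(-1.6875) = 2.84765625.
Sum = Δu · [v(-2.8125) + v(-2.4375) + v(-2.0625) + v(-1.6875)].
Sum ≈ 7.857.

7.857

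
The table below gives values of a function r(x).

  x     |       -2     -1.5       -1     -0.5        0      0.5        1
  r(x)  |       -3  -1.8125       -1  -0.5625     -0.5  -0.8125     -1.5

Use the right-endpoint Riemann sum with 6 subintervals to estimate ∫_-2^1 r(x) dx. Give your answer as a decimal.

-3.09375

Δx = 0.5.
Sum = 0.5·[(-1.8125) + (-1) + (-0.5625) + (-0.5) + (-0.8125) + (-1.5)] = -3.09375.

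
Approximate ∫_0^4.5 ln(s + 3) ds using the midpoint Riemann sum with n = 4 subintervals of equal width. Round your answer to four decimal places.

7.3264

Δs = (4.5 − 0)/4 = 1.125.
Midpoints: 0.5625, 1.6875, 2.8125, 3.9375.
f(0.5625) ≈ 1.2705, f(1.6875) ≈ 1.5449, f(2.8125) ≈ 1.7600, f(3.9375) ≈ 1.9369.
Sum = Δs · [f(0.5625) + f(1.6875) + f(2.8125) + f(3.9375)].
Sum ≈ 7.3264.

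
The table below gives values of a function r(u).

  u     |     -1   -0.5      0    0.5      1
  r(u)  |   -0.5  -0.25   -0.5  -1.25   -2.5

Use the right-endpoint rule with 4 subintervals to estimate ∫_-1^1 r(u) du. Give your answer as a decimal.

Δu = 0.5.
Sum = 0.5·[(-0.25) + (-0.5) + (-1.25) + (-2.5)] = -2.25.

-2.25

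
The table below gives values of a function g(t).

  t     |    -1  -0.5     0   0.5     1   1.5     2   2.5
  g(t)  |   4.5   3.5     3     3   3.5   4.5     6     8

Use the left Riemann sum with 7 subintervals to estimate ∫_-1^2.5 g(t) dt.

Δt = 0.5.
Sum = 0.5·[4.5 + 3.5 + 3 + 3 + 3.5 + 4.5 + 6] = 14.

14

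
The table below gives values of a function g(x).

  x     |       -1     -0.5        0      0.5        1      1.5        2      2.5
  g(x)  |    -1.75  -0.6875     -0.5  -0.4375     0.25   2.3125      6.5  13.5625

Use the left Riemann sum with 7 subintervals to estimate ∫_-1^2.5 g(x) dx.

2.84375

Δx = 0.5.
Sum = 0.5·[(-1.75) + (-0.6875) + (-0.5) + (-0.4375) + 0.25 + 2.3125 + 6.5] = 2.84375.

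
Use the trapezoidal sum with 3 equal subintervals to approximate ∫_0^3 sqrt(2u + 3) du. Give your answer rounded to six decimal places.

Δu = (3 − 0)/3 = 1.
f(0) ≈ 1.732051, f(1) ≈ 2.236068, f(2) ≈ 2.645751, f(3) ≈ 3.000000.
T_3 = (Δu/2)·[f(u_0) + 2f(u_1) + 2f(u_2) + f(u_3)].
Sum ≈ 7.247845.

7.247845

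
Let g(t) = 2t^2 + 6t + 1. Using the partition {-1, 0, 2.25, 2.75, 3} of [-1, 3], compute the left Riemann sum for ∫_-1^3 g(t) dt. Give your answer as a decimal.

Subinterval widths: 1, 2.25, 0.5, 0.25.
Left endpoints: -1, 0, 2.25, 2.75.
g(-1) = -3, g(0) = 1, g(2.25) = 24.625, g(2.75) = 32.625.
Sum = Σ Δt_i · g(t_i).
Sum = 19.71875.

19.71875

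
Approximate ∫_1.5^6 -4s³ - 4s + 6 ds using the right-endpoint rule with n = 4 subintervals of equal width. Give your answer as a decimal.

Δs = (6 − 1.5)/4 = 1.125.
Right endpoints: 2.625, 3.75, 4.875, 6.
f(2.625) = -76.8515625, f(3.75) = -219.9375, f(4.875) = -476.9296875, f(6) = -882.
Sum = Δs · [f(2.625) + f(3.75) + f(4.875) + f(6)].
Sum = -1862.68359375.

-1862.68359375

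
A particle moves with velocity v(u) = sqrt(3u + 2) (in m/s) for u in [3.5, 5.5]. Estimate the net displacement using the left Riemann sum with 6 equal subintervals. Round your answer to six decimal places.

Δu = (5.5 − 3.5)/6 = 1/3.
Left endpoints: 3.5, 23/6, 25/6, 4.5, 29/6, 31/6.
v(3.5) ≈ 3.535534, v(23/6) ≈ 3.674235, v(25/6) ≈ 3.807887, v(4.5) ≈ 3.937004, v(29/6) ≈ 4.062019, v(31/6) ≈ 4.183300.
Sum = Δu · [v(3.5) + v(23/6) + v(25/6) + ...].
Sum ≈ 7.733326.

7.733326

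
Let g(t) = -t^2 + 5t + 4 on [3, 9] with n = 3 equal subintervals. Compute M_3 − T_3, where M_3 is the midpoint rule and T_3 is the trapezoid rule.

M_3 = -28.
T_3 = -34.
M_3 − T_3 = 6.

6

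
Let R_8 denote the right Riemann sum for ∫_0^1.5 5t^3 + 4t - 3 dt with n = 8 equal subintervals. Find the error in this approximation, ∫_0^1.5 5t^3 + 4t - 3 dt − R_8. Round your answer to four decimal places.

-2.2434

Exact integral: ∫_0^1.5 f(t) dt = 6.328125.
R_8 ≈ 8.571533.
Error ≈ 6.328125 − 8.571533 ≈ -2.2434.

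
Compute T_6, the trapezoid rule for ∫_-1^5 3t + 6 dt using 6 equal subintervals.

72

Δt = (5 − (-1))/6 = 1.
f(-1) = 3, f(0) = 6, f(1) = 9, f(2) = 12, f(3) = 15, f(4) = 18, f(5) = 21.
T_6 = (Δt/2)·[f(t_0) + 2f(t_1) + ... + 2f(t_{5}) + f(t_6)].
Sum = 72.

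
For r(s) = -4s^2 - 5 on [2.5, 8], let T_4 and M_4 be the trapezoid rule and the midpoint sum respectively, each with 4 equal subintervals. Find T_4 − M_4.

-10.3984375

T_4 = -696.265625.
M_4 = -685.8671875.
T_4 − M_4 = -10.3984375.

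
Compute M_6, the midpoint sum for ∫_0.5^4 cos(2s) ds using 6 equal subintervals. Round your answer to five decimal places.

0.07831

Δs = (4 − 0.5)/6 = 7/12.
Midpoints: 19/24, 1.375, 47/24, 61/24, 3.125, 89/24.
f(19/24) ≈ -0.01254, f(1.375) ≈ -0.92430, f(47/24) ≈ -0.71437, f(61/24) ≈ 0.36250, f(3.125) ≈ 0.99945, f(89/24) ≈ 0.42351.
Sum = Δs · [f(19/24) + f(1.375) + f(47/24) + ...].
Sum ≈ 0.07831.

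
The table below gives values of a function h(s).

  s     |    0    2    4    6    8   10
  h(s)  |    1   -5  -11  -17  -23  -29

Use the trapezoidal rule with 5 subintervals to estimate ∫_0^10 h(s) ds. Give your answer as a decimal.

-140

Δs = 2.
T_5 = (2/2)·[1 + 2·(-5) + 2·(-11) + 2·(-17) + 2·(-23) + (-29)] = -140.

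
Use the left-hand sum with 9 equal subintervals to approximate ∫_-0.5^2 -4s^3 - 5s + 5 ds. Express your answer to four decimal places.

-6.8519

Δs = (2 − (-0.5))/9 = 5/18.
Left endpoints: -0.5, -2/9, 1/18, 1/3, 11/18, 8/9, 7/6, 13/9, 31/18.
f(-0.5) = 8, f(-2/9) = 4487/729, f(1/18) = 3442/729, f(1/3) = 86/27, f(11/18) = 752/729, f(8/9) = -1643/729, f(7/6) = -194/27, f(13/9) = -10408/729, f(31/18) = -17528/729.
Sum = Δs · [f(-0.5) + f(-2/9) + f(1/18) + ...].
Sum ≈ -6.8519.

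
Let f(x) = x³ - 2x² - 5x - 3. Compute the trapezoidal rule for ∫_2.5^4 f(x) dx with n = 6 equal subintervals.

Δx = (4 − 2.5)/6 = 0.25.
f(2.5) = -12.375, f(2.75) = -11.078125, f(3) = -9, f(3.25) = -6.046875, f(3.5) = -2.125, f(3.75) = 2.859375, f(4) = 9.
T_6 = (Δx/2)·[f(x_0) + 2f(x_1) + ... + 2f(x_{5}) + f(x_6)].
Sum = -6.76953125.

-6.76953125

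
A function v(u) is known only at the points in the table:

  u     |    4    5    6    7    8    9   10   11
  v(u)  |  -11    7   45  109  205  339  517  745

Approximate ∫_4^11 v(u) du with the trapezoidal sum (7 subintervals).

1589

Δu = 1.
T_7 = (1/2)·[(-11) + 2·7 + 2·45 + 2·109 + 2·205 + 2·339 + 2·517 + 745] = 1589.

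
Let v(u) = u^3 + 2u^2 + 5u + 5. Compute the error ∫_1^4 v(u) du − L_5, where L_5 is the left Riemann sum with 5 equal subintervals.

Exact integral: ∫_1^4 v(u) du = 158.25.
L_5 = 127.56.
Error = 158.25 − 127.56 = 30.69.

30.69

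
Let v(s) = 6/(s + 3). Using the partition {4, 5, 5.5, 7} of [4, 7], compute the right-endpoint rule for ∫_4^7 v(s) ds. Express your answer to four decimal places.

Subinterval widths: 1, 0.5, 1.5.
Right endpoints: 5, 5.5, 7.
v(5) = 0.75, v(5.5) = 12/17, v(7) = 0.6.
Sum = Σ Δs_i · v(s_i).
Sum ≈ 2.0029.

2.0029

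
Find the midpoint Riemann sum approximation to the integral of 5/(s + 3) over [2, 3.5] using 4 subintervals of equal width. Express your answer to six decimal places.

1.311344

Δs = (3.5 − 2)/4 = 0.375.
Midpoints: 2.1875, 2.5625, 2.9375, 3.3125.
f(2.1875) = 80/83, f(2.5625) = 80/89, f(2.9375) = 16/19, f(3.3125) = 80/101.
Sum = Δs · [f(2.1875) + f(2.5625) + f(2.9375) + f(3.3125)].
Sum ≈ 1.311344.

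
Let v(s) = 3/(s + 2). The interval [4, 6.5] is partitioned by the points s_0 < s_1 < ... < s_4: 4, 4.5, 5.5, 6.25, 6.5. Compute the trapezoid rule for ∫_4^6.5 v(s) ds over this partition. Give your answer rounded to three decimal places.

Subinterval widths: 0.5, 1, 0.75, 0.25.
v(4) = 0.5, v(4.5) = 6/13, v(5.5) = 0.4, v(6.25) = 4/11, v(6.5) = 6/17.
On each subinterval the trapezoid contributes (Δs_i/2)·[v(s_{i-1}) + v(s_i)].
Sum ≈ 1.047.

1.047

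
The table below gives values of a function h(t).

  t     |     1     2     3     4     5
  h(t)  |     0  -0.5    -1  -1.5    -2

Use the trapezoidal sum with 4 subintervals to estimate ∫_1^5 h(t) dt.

Δt = 1.
T_4 = (1/2)·[0 + 2·(-0.5) + 2·(-1) + 2·(-1.5) + (-2)] = -4.

-4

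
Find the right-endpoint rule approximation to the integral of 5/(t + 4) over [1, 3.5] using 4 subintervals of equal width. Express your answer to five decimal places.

1.92677

Δt = (3.5 − 1)/4 = 0.625.
Right endpoints: 1.625, 2.25, 2.875, 3.5.
f(1.625) = 8/9, f(2.25) = 0.8, f(2.875) = 8/11, f(3.5) = 2/3.
Sum = Δt · [f(1.625) + f(2.25) + f(2.875) + f(3.5)].
Sum ≈ 1.92677.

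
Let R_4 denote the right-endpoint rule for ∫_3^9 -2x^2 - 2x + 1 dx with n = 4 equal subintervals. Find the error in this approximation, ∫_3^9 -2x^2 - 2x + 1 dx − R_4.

Exact integral: ∫_3^9 f(x) dx = -534.
R_4 = -655.5.
Error = -534 − (-655.5) = 121.5.

121.5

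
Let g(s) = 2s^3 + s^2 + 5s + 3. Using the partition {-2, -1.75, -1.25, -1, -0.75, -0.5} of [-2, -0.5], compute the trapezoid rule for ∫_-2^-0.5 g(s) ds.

Subinterval widths: 0.25, 0.5, 0.25, 0.25, 0.25.
g(-2) = -19, g(-1.75) = -13.40625, g(-1.25) = -5.59375, g(-1) = -3, g(-0.75) = -1.03125, g(-0.5) = 0.5.
On each subinterval the trapezoid contributes (Δs_i/2)·[g(s_{i-1}) + g(s_i)].
Sum = -10.4453125.

-10.4453125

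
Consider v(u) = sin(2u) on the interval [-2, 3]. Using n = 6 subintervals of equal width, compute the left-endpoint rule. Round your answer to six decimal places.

-0.179103

Δu = (3 − (-2))/6 = 5/6.
Left endpoints: -2, -7/6, -1/3, 0.5, 4/3, 13/6.
v(-2) ≈ 0.756802, v(-7/6) ≈ -0.723086, v(-1/3) ≈ -0.618370, v(0.5) ≈ 0.841471, v(4/3) ≈ 0.457273, v(13/6) ≈ -0.929015.
Sum = Δu · [v(-2) + v(-7/6) + v(-1/3) + ...].
Sum ≈ -0.179103.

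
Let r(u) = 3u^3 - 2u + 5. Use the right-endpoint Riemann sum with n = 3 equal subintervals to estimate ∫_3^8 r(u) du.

Δu = (8 − 3)/3 = 5/3.
Right endpoints: 14/3, 19/3, 8.
r(14/3) = 2705/9, r(19/3) = 6790/9, r(8) = 1525.
Sum = Δu · [r(14/3) + r(19/3) + r(8)].
Sum = 4300.

4300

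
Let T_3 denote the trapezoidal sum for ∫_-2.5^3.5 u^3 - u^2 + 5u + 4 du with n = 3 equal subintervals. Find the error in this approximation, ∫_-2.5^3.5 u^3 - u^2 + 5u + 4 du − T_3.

-2

Exact integral: ∫_-2.5^3.5 f(u) du = 47.25.
T_3 = 49.25.
Error = 47.25 − 49.25 = -2.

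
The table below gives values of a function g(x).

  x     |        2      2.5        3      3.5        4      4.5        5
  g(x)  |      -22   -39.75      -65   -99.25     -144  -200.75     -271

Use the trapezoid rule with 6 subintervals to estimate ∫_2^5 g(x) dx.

-347.625

Δx = 0.5.
T_6 = (0.5/2)·[(-22) + 2·(-39.75) + 2·(-65) + 2·(-99.25) + 2·(-144) + 2·(-200.75) + (-271)] = -347.625.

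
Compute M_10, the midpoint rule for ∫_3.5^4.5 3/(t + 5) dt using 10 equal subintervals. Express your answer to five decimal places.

Δt = (4.5 − 3.5)/10 = 0.1.
Midpoints: 3.55, 3.65, 3.75, 3.85, 3.95, 4.05, 4.15, 4.25, 4.35, 4.45.
f(3.55) = 20/57, f(3.65) = 60/173, f(3.75) = 12/35, f(3.85) = 20/59, f(3.95) = 60/179, f(4.05) = 60/181, f(4.15) = 20/61, f(4.25) = 12/37, f(4.35) = 60/187, f(4.45) = 20/63.
Sum = Δt · [f(3.55) + f(3.65) + f(3.75) + ...].
Sum ≈ 0.33367.

0.33367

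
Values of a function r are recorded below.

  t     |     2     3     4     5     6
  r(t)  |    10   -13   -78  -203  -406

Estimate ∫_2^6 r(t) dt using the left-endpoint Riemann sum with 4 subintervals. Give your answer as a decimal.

-284

Δt = 1.
Sum = 1·[10 + (-13) + (-78) + (-203)] = -284.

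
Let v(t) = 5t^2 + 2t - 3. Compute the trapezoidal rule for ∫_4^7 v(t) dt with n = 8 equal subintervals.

Δt = (7 − 4)/8 = 0.375.
v(4) = 85, v(4.375) = 101.453125, v(4.75) = 119.3125, v(5.125) = 138.578125, v(5.5) = 159.25, v(5.875) = 181.328125, v(6.25) = 204.8125, v(6.625) = 229.703125, v(7) = 256.
T_8 = (Δt/2)·[v(t_0) + 2v(t_1) + ... + 2v(t_{7}) + v(t_8)].
Sum = 489.3515625.

489.3515625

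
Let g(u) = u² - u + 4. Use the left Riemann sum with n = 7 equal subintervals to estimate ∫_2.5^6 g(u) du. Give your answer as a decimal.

Δu = (6 − 2.5)/7 = 0.5.
Left endpoints: 2.5, 3, 3.5, 4, 4.5, 5, 5.5.
g(2.5) = 7.75, g(3) = 10, g(3.5) = 12.75, g(4) = 16, g(4.5) = 19.75, g(5) = 24, g(5.5) = 28.75.
Sum = Δu · [g(2.5) + g(3) + g(3.5) + ...].
Sum = 59.5.

59.5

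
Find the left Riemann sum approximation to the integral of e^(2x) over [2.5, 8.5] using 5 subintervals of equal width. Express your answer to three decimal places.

2891874.203

Δx = (8.5 − 2.5)/5 = 1.2.
Left endpoints: 2.5, 3.7, 4.9, 6.1, 7.3.
f(2.5) ≈ 148.413, f(3.7) ≈ 1635.984, f(4.9) ≈ 18033.745, f(6.1) ≈ 198789.151, f(7.3) ≈ 2191287.876.
Sum = Δx · [f(2.5) + f(3.7) + f(4.9) + f(6.1) + f(7.3)].
Sum ≈ 2891874.203.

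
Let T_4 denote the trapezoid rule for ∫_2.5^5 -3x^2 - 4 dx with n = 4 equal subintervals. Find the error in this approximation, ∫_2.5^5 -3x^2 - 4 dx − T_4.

Exact integral: ∫_2.5^5 f(x) dx = -119.375.
T_4 = -119.86328125.
Error = -119.375 − (-119.86328125) = 0.48828125.

0.48828125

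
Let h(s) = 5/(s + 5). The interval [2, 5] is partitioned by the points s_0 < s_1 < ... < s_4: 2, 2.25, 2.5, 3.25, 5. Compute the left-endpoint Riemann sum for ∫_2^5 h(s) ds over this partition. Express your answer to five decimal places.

Subinterval widths: 0.25, 0.25, 0.75, 1.75.
Left endpoints: 2, 2.25, 2.5, 3.25.
h(2) = 5/7, h(2.25) = 20/29, h(2.5) = 2/3, h(3.25) = 20/33.
Sum = Σ Δs_i · h(s_i).
Sum ≈ 1.91159.

1.91159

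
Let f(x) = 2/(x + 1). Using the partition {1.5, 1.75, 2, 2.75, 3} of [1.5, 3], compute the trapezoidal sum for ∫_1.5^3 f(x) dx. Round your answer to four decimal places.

0.9443

Subinterval widths: 0.25, 0.25, 0.75, 0.25.
f(1.5) = 0.8, f(1.75) = 8/11, f(2) = 2/3, f(2.75) = 8/15, f(3) = 0.5.
On each subinterval the trapezoid contributes (Δx_i/2)·[f(x_{i-1}) + f(x_i)].
Sum ≈ 0.9443.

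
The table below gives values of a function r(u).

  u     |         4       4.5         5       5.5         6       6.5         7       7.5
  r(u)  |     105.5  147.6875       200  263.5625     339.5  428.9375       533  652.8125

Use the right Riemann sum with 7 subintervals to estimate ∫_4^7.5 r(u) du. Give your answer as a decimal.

1282.75

Δu = 0.5.
Sum = 0.5·[147.6875 + 200 + 263.5625 + 339.5 + 428.9375 + 533 + 652.8125] = 1282.75.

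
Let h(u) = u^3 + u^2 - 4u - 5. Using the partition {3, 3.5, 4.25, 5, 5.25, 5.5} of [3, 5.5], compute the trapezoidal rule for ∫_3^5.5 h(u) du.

202.21875

Subinterval widths: 0.5, 0.75, 0.75, 0.25, 0.25.
h(3) = 19, h(3.5) = 36.125, h(4.25) = 72.828125, h(5) = 125, h(5.25) = 146.265625, h(5.5) = 169.625.
On each subinterval the trapezoid contributes (Δu_i/2)·[h(u_{i-1}) + h(u_i)].
Sum = 202.21875.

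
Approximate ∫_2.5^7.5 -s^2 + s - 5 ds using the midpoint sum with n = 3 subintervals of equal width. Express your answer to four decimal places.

-134.2593

Δs = (7.5 − 2.5)/3 = 5/3.
Midpoints: 10/3, 5, 20/3.
f(10/3) = -115/9, f(5) = -25, f(20/3) = -385/9.
Sum = Δs · [f(10/3) + f(5) + f(20/3)].
Sum ≈ -134.2593.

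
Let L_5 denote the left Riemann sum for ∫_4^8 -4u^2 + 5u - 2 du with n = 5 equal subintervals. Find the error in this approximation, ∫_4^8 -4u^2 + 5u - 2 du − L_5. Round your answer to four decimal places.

Exact integral: ∫_4^8 f(u) du ≈ -485.333333.
L_5 = -418.24.
Error ≈ -485.333333 − (-418.24) ≈ -67.0933.

-67.0933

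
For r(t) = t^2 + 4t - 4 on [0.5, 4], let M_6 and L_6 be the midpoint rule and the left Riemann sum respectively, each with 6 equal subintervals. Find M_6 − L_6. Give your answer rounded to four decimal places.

8.3793

M_6 ≈ 38.692419.
L_6 ≈ 30.313079.
M_6 − L_6 ≈ 8.3793.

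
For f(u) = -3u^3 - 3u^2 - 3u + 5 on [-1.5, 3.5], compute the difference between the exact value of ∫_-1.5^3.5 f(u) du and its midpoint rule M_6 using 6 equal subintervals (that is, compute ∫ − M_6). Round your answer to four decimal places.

Exact integral: ∫_-1.5^3.5 f(u) du = -145.
M_6 ≈ -141.527778.
Error ≈ -145 − (-141.527778) ≈ -3.4722.

-3.4722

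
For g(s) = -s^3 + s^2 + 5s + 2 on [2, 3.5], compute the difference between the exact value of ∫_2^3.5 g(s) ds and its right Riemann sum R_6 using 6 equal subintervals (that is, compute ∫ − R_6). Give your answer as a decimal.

2.50390625

Exact integral: ∫_2^3.5 g(s) ds = 1.734375.
R_6 = -0.76953125.
Error = 1.734375 − (-0.76953125) = 2.50390625.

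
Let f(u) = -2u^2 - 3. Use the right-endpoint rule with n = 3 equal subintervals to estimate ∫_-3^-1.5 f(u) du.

Δu = (-1.5 − (-3))/3 = 0.5.
Right endpoints: -2.5, -2, -1.5.
f(-2.5) = -15.5, f(-2) = -11, f(-1.5) = -7.5.
Sum = Δu · [f(-2.5) + f(-2) + f(-1.5)].
Sum = -17.

-17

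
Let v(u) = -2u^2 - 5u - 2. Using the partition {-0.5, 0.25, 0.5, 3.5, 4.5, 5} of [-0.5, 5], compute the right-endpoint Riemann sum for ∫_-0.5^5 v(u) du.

Subinterval widths: 0.75, 0.25, 3, 1, 0.5.
Right endpoints: 0.25, 0.5, 3.5, 4.5, 5.
v(0.25) = -3.375, v(0.5) = -5, v(3.5) = -44, v(4.5) = -65, v(5) = -77.
Sum = Σ Δu_i · v(u_i).
Sum = -239.28125.

-239.28125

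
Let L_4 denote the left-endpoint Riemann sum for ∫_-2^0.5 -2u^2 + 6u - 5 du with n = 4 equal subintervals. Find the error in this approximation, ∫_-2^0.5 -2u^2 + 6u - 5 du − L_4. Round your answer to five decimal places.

Exact integral: ∫_-2^0.5 f(u) du ≈ -29.1666667.
L_4 = -36.5234375.
Error ≈ -29.1666667 − (-36.5234375) ≈ 7.35677.

7.35677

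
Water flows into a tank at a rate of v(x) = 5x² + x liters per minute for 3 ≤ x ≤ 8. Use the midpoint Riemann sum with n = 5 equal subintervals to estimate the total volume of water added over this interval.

Δx = (8 − 3)/5 = 1.
Midpoints: 3.5, 4.5, 5.5, 6.5, 7.5.
v(3.5) = 64.75, v(4.5) = 105.75, v(5.5) = 156.75, v(6.5) = 217.75, v(7.5) = 288.75.
Sum = Δx · [v(3.5) + v(4.5) + v(5.5) + v(6.5) + v(7.5)].
Sum = 833.75.

833.75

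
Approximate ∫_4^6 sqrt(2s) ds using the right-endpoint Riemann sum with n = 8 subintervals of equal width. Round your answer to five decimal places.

Δs = (6 − 4)/8 = 0.25.
Right endpoints: 4.25, 4.5, 4.75, 5, 5.25, 5.5, 5.75, 6.
f(4.25) ≈ 2.91548, f(4.5) ≈ 3.00000, f(4.75) ≈ 3.08221, f(5) ≈ 3.16228, f(5.25) ≈ 3.24037, f(5.5) ≈ 3.31662, f(5.75) ≈ 3.39116, f(6) ≈ 3.46410.
Sum = Δs · [f(4.25) + f(4.5) + f(4.75) + ...].
Sum ≈ 6.39306.

6.39306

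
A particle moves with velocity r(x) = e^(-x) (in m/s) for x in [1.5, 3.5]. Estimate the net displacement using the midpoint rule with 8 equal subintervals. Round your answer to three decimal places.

0.192

Δx = (3.5 − 1.5)/8 = 0.25.
Midpoints: 1.625, 1.875, 2.125, 2.375, 2.625, 2.875, 3.125, 3.375.
r(1.625) ≈ 0.197, r(1.875) ≈ 0.153, r(2.125) ≈ 0.119, r(2.375) ≈ 0.093, r(2.625) ≈ 0.072, r(2.875) ≈ 0.056, r(3.125) ≈ 0.044, r(3.375) ≈ 0.034.
Sum = Δx · [r(1.625) + r(1.875) + r(2.125) + ...].
Sum ≈ 0.192.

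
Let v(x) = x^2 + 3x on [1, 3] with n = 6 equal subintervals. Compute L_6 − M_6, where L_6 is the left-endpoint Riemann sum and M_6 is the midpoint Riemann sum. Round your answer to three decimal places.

L_6 ≈ 18.37037.
M_6 ≈ 20.64815.
L_6 − M_6 ≈ -2.278.

-2.278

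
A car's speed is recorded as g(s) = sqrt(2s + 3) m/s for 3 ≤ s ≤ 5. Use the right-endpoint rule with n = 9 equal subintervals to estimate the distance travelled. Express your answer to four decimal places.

Δs = (5 − 3)/9 = 2/9.
Right endpoints: 29/9, 31/9, 11/3, 35/9, 37/9, 13/3, 41/9, 43/9, 5.
g(29/9) ≈ 3.0732, g(31/9) ≈ 3.1447, g(11/3) ≈ 3.2146, g(35/9) ≈ 3.2830, g(37/9) ≈ 3.3500, g(13/3) ≈ 3.4157, g(41/9) ≈ 3.4801, g(43/9) ≈ 3.5434, g(5) ≈ 3.6056.
Sum = Δs · [g(29/9) + g(31/9) + g(11/3) + ...].
Sum ≈ 6.6911.

6.6911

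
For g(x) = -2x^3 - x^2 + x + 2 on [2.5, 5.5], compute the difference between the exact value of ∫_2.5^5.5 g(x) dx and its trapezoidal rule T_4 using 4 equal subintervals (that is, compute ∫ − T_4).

7.03125

Exact integral: ∫_2.5^5.5 g(x) dx = -470.25.
T_4 = -477.28125.
Error = -470.25 − (-477.28125) = 7.03125.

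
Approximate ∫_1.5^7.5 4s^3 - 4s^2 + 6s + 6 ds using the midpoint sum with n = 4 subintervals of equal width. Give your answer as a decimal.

2742.75

Δs = (7.5 − 1.5)/4 = 1.5.
Midpoints: 2.25, 3.75, 5.25, 6.75.
f(2.25) = 44.8125, f(3.75) = 183.1875, f(5.25) = 506.0625, f(6.75) = 1094.4375.
Sum = Δs · [f(2.25) + f(3.75) + f(5.25) + f(6.75)].
Sum = 2742.75.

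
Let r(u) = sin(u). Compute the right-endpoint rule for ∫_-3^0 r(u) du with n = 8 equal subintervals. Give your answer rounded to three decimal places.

-1.940

Δu = (0 − (-3))/8 = 0.375.
Right endpoints: -2.625, -2.25, -1.875, -1.5, -1.125, -0.75, -0.375, 0.
r(-2.625) ≈ -0.494, r(-2.25) ≈ -0.778, r(-1.875) ≈ -0.954, r(-1.5) ≈ -0.997, r(-1.125) ≈ -0.902, r(-0.75) ≈ -0.682, r(-0.375) ≈ -0.366, r(0) ≈ 0.000.
Sum = Δu · [r(-2.625) + r(-2.25) + r(-1.875) + ...].
Sum ≈ -1.940.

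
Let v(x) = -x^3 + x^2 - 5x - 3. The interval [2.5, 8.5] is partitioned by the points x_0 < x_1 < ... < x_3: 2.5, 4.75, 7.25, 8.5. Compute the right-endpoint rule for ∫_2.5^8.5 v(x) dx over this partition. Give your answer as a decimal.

Subinterval widths: 2.25, 2.5, 1.25.
Right endpoints: 4.75, 7.25, 8.5.
v(4.75) = -111.359375, v(7.25) = -367.765625, v(8.5) = -587.375.
Sum = Σ Δx_i · v(x_i).
Sum = -1904.19140625.

-1904.19140625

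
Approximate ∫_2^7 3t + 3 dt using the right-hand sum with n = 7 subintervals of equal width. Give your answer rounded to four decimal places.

87.8571

Δt = (7 − 2)/7 = 5/7.
Right endpoints: 19/7, 24/7, 29/7, 34/7, 39/7, 44/7, 7.
f(19/7) = 78/7, f(24/7) = 93/7, f(29/7) = 108/7, f(34/7) = 123/7, f(39/7) = 138/7, f(44/7) = 153/7, f(7) = 24.
Sum = Δt · [f(19/7) + f(24/7) + f(29/7) + ...].
Sum ≈ 87.8571.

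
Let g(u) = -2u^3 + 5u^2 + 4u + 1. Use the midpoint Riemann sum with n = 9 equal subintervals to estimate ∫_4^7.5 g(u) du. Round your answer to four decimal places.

-772.2717

Δu = (7.5 − 4)/9 = 7/18.
Midpoints: 151/36, 55/12, 179/36, 193/36, 5.75, 221/36, 235/36, 83/12, 263/36.
g(151/36) = -976141/23328, g(55/12) = -58921/864, g(179/36) = -2364353/23328, g(193/36) = -3313063/23328, g(5.75) = -190.90625, g(221/36) = -5802011/23328, g(235/36) = -7375177/23328, g(83/12) = -340349/864, g(263/36) = -11261213/23328.
Sum = Δu · [g(151/36) + g(55/12) + g(179/36) + ...].
Sum ≈ -772.2717.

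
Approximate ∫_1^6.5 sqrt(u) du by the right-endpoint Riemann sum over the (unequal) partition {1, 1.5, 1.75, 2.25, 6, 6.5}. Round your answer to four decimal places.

Subinterval widths: 0.5, 0.25, 0.5, 3.75, 0.5.
Right endpoints: 1.5, 1.75, 2.25, 6, 6.5.
f(1.5) ≈ 1.2247, f(1.75) ≈ 1.3229, f(2.25) ≈ 1.5000, f(6) ≈ 2.4495, f(6.5) ≈ 2.5495.
Sum = Σ Δu_i · f(u_i).
Sum ≈ 12.1534.

12.1534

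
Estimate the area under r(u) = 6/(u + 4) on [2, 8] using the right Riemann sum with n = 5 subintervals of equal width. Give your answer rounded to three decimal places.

Δu = (8 − 2)/5 = 1.2.
Right endpoints: 3.2, 4.4, 5.6, 6.8, 8.
r(3.2) = 5/6, r(4.4) = 5/7, r(5.6) = 0.625, r(6.8) = 5/9, r(8) = 0.5.
Sum = Δu · [r(3.2) + r(4.4) + r(5.6) + r(6.8) + r(8)].
Sum ≈ 3.874.

3.874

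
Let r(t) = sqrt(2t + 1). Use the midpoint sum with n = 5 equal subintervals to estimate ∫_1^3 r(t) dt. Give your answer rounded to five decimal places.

4.44269

Δt = (3 − 1)/5 = 0.4.
Midpoints: 1.2, 1.6, 2, 2.4, 2.8.
r(1.2) ≈ 1.84391, r(1.6) ≈ 2.04939, r(2) ≈ 2.23607, r(2.4) ≈ 2.40832, r(2.8) ≈ 2.56905.
Sum = Δt · [r(1.2) + r(1.6) + r(2) + r(2.4) + r(2.8)].
Sum ≈ 4.44269.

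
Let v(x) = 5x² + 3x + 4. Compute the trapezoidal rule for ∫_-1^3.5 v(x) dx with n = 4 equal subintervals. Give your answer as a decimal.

112.74609375

Δx = (3.5 − (-1))/4 = 1.125.
v(-1) = 6, v(0.125) = 4.453125, v(1.25) = 15.5625, v(2.375) = 39.328125, v(3.5) = 75.75.
T_4 = (Δx/2)·[v(x_0) + 2v(x_1) + 2v(x_2) + 2v(x_3) + v(x_4)].
Sum = 112.74609375.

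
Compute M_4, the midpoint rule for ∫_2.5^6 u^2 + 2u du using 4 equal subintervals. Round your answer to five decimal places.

Δu = (6 − 2.5)/4 = 0.875.
Midpoints: 2.9375, 3.8125, 4.6875, 5.5625.
f(2.9375) = 14.50390625, f(3.8125) = 22.16015625, f(4.6875) = 31.34765625, f(5.5625) = 42.06640625.
Sum = Δu · [f(2.9375) + f(3.8125) + f(4.6875) + f(5.5625)].
Sum ≈ 96.31836.

96.31836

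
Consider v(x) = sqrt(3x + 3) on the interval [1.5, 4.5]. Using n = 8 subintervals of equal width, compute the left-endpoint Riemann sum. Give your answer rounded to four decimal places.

Δx = (4.5 − 1.5)/8 = 0.375.
Left endpoints: 1.5, 1.875, 2.25, 2.625, 3, 3.375, 3.75, 4.125.
v(1.5) ≈ 2.7386, v(1.875) ≈ 2.9368, v(2.25) ≈ 3.1225, v(2.625) ≈ 3.2977, v(3) ≈ 3.4641, v(3.375) ≈ 3.6228, v(3.75) ≈ 3.7749, v(4.125) ≈ 3.9211.
Sum = Δx · [v(1.5) + v(1.875) + v(2.25) + ...].
Sum ≈ 10.0795.

10.0795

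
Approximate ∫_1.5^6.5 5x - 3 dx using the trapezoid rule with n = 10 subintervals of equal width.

85

Δx = (6.5 − 1.5)/10 = 0.5.
f(1.5) = 4.5, f(2) = 7, f(2.5) = 9.5, f(3) = 12, f(3.5) = 14.5, f(4) = 17, f(4.5) = 19.5, f(5) = 22, f(5.5) = 24.5, f(6) = 27, f(6.5) = 29.5.
T_10 = (Δx/2)·[f(x_0) + 2f(x_1) + ... + 2f(x_{9}) + f(x_10)].
Sum = 85.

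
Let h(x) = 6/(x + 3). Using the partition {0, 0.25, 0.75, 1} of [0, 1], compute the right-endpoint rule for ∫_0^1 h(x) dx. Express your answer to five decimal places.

Subinterval widths: 0.25, 0.5, 0.25.
Right endpoints: 0.25, 0.75, 1.
h(0.25) = 24/13, h(0.75) = 1.6, h(1) = 1.5.
Sum = Σ Δx_i · h(x_i).
Sum ≈ 1.63654.

1.63654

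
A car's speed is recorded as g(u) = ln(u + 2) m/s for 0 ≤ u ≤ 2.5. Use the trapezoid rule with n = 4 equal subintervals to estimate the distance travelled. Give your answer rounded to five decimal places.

Δu = (2.5 − 0)/4 = 0.625.
g(0) ≈ 0.69315, g(0.625) ≈ 0.96508, g(1.25) ≈ 1.17865, g(1.875) ≈ 1.35455, g(2.5) ≈ 1.50408.
T_4 = (Δu/2)·[g(u_0) + 2g(u_1) + 2g(u_2) + 2g(u_3) + g(u_4)].
Sum ≈ 2.87306.

2.87306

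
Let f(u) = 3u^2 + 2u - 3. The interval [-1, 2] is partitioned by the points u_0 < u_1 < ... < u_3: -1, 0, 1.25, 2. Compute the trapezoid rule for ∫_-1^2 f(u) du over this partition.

Subinterval widths: 1, 1.25, 0.75.
f(-1) = -2, f(0) = -3, f(1.25) = 4.1875, f(2) = 13.
On each subinterval the trapezoid contributes (Δu_i/2)·[f(u_{i-1}) + f(u_i)].
Sum = 4.6875.

4.6875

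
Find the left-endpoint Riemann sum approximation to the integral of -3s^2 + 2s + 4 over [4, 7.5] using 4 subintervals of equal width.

-255.19921875

Δs = (7.5 − 4)/4 = 0.875.
Left endpoints: 4, 4.875, 5.75, 6.625.
f(4) = -36, f(4.875) = -57.546875, f(5.75) = -83.6875, f(6.625) = -114.421875.
Sum = Δs · [f(4) + f(4.875) + f(5.75) + f(6.625)].
Sum = -255.19921875.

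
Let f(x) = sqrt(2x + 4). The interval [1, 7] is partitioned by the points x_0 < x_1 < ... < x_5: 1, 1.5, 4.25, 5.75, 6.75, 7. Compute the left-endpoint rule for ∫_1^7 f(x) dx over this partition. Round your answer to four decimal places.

18.7867

Subinterval widths: 0.5, 2.75, 1.5, 1, 0.25.
Left endpoints: 1, 1.5, 4.25, 5.75, 6.75.
f(1) ≈ 2.4495, f(1.5) ≈ 2.6458, f(4.25) ≈ 3.5355, f(5.75) ≈ 3.9370, f(6.75) ≈ 4.1833.
Sum = Σ Δx_i · f(x_i).
Sum ≈ 18.7867.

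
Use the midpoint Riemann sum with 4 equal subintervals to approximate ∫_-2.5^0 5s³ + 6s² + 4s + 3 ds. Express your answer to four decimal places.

Δs = (0 − (-2.5))/4 = 0.625.
Midpoints: -2.1875, -1.5625, -0.9375, -0.3125.
f(-2.1875) = -120327/4096, f(-1.5625) = -31437/4096, f(-0.9375) = 1653/4096, f(-0.3125) = 8943/4096.
Sum = Δs · [f(-2.1875) + f(-1.5625) + f(-0.9375) + f(-0.3125)].
Sum ≈ -21.5405.

-21.5405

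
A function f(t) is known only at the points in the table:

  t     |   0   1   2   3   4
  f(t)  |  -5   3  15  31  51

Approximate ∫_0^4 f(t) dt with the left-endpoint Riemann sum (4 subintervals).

Δt = 1.
Sum = 1·[(-5) + 3 + 15 + 31] = 44.

44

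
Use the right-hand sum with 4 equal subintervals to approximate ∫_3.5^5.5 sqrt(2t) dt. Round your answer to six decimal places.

Δt = (5.5 − 3.5)/4 = 0.5.
Right endpoints: 4, 4.5, 5, 5.5.
f(4) ≈ 2.828427, f(4.5) ≈ 3.000000, f(5) ≈ 3.162278, f(5.5) ≈ 3.316625.
Sum = Δt · [f(4) + f(4.5) + f(5) + f(5.5)].
Sum ≈ 6.153665.

6.153665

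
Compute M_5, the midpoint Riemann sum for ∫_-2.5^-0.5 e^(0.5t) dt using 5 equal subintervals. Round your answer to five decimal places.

0.98295

Δt = (-0.5 − (-2.5))/5 = 0.4.
Midpoints: -2.3, -1.9, -1.5, -1.1, -0.7.
f(-2.3) ≈ 0.31664, f(-1.9) ≈ 0.38674, f(-1.5) ≈ 0.47237, f(-1.1) ≈ 0.57695, f(-0.7) ≈ 0.70469.
Sum = Δt · [f(-2.3) + f(-1.9) + f(-1.5) + f(-1.1) + f(-0.7)].
Sum ≈ 0.98295.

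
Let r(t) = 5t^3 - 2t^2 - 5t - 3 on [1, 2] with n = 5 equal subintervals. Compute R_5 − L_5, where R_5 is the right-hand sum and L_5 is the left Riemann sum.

4.8

R_5 = 6.12.
L_5 = 1.32.
R_5 − L_5 = 4.8.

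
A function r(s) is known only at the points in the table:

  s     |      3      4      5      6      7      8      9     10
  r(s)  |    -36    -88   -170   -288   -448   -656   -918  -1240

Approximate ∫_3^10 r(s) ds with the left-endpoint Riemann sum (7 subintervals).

Δs = 1.
Sum = 1·[(-36) + (-88) + (-170) + (-288) + (-448) + (-656) + (-918)] = -2604.

-2604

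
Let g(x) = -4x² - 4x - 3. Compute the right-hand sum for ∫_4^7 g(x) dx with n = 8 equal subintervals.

Δx = (7 − 4)/8 = 0.375.
Right endpoints: 4.375, 4.75, 5.125, 5.5, 5.875, 6.25, 6.625, 7.
g(4.375) = -97.0625, g(4.75) = -112.25, g(5.125) = -128.5625, g(5.5) = -146, g(5.875) = -164.5625, g(6.25) = -184.25, g(6.625) = -205.0625, g(7) = -227.
Sum = Δx · [g(4.375) + g(4.75) + g(5.125) + ...].
Sum = -474.28125.

-474.28125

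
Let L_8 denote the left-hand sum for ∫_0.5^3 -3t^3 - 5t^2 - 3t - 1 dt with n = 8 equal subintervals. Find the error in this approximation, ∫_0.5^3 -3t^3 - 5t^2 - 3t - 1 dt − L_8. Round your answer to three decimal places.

-19.761

Exact integral: ∫_0.5^3 f(t) dt ≈ -121.11979.
L_8 ≈ -101.35864.
Error ≈ -121.11979 − (-101.35864) ≈ -19.761.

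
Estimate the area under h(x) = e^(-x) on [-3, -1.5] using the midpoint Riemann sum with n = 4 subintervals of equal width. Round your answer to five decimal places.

Δx = (-1.5 − (-3))/4 = 0.375.
Midpoints: -2.8125, -2.4375, -2.0625, -1.6875.
h(-2.8125) ≈ 16.65149, h(-2.4375) ≈ 11.44439, h(-2.0625) ≈ 7.86561, h(-1.6875) ≈ 5.40595.
Sum = Δx · [h(-2.8125) + h(-2.4375) + h(-2.0625) + h(-1.6875)].
Sum ≈ 15.51279.

15.51279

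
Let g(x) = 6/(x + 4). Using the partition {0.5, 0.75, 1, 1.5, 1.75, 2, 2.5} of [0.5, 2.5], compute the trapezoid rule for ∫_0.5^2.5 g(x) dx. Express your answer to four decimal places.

2.2082

Subinterval widths: 0.25, 0.25, 0.5, 0.25, 0.25, 0.5.
g(0.5) = 4/3, g(0.75) = 24/19, g(1) = 1.2, g(1.5) = 12/11, g(1.75) = 24/23, g(2) = 1, g(2.5) = 12/13.
On each subinterval the trapezoid contributes (Δx_i/2)·[g(x_{i-1}) + g(x_i)].
Sum ≈ 2.2082.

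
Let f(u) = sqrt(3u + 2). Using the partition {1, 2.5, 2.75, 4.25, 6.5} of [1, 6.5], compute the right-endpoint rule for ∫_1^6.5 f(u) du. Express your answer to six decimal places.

21.617381

Subinterval widths: 1.5, 0.25, 1.5, 2.25.
Right endpoints: 2.5, 2.75, 4.25, 6.5.
f(2.5) ≈ 3.082207, f(2.75) ≈ 3.201562, f(4.25) ≈ 3.840573, f(6.5) ≈ 4.636809.
Sum = Σ Δu_i · f(u_i).
Sum ≈ 21.617381.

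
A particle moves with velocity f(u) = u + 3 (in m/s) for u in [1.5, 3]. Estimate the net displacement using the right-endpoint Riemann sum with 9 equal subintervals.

8

Δu = (3 − 1.5)/9 = 1/6.
Right endpoints: 5/3, 11/6, 2, 13/6, 7/3, 2.5, 8/3, 17/6, 3.
f(5/3) = 14/3, f(11/6) = 29/6, f(2) = 5, f(13/6) = 31/6, f(7/3) = 16/3, f(2.5) = 5.5, f(8/3) = 17/3, f(17/6) = 35/6, f(3) = 6.
Sum = Δu · [f(5/3) + f(11/6) + f(2) + ...].
Sum = 8.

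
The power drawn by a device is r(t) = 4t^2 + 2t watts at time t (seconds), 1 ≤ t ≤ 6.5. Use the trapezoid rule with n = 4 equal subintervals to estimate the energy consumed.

413.015625

Δt = (6.5 − 1)/4 = 1.375.
r(1) = 6, r(2.375) = 27.3125, r(3.75) = 63.75, r(5.125) = 115.3125, r(6.5) = 182.
T_4 = (Δt/2)·[r(t_0) + 2r(t_1) + 2r(t_2) + 2r(t_3) + r(t_4)].
Sum = 413.015625.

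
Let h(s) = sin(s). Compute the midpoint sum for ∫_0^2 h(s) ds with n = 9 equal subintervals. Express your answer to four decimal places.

Δs = (2 − 0)/9 = 2/9.
Midpoints: 1/9, 1/3, 5/9, 7/9, 1, 11/9, 13/9, 5/3, 17/9.
h(1/9) ≈ 0.1109, h(1/3) ≈ 0.3272, h(5/9) ≈ 0.5274, h(7/9) ≈ 0.7017, h(1) ≈ 0.8415, h(11/9) ≈ 0.9399, h(13/9) ≈ 0.9920, h(5/3) ≈ 0.9954, h(17/9) ≈ 0.9498.
Sum = Δs · [h(1/9) + h(1/3) + h(5/9) + ...].
Sum ≈ 1.4191.

1.4191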